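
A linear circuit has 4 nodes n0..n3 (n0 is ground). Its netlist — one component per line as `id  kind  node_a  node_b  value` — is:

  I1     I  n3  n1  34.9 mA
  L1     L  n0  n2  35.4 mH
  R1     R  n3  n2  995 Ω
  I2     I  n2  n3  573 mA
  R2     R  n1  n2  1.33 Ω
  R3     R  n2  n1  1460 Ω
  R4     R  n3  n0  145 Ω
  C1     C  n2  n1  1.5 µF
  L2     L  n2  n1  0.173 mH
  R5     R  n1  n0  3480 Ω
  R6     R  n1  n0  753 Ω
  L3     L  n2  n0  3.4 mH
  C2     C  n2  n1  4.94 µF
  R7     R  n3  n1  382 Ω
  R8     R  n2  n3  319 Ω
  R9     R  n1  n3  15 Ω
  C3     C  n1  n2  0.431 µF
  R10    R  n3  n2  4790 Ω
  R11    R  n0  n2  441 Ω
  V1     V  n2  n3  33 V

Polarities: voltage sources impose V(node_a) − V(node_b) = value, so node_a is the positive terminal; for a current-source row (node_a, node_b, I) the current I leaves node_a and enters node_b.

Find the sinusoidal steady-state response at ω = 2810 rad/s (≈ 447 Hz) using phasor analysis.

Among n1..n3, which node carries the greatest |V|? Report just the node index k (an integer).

Element admittances at ω=2810 rad/s:
  I1: injects 0.0349 A into n1 (from n3)
  Y(L1) = 0.000-0.01005j S between n0,n2
  Y(R1) = 0.001005+0.000j S between n3,n2
  I2: injects 0.573 A into n3 (from n2)
  Y(R2) = 0.7519+0.000j S between n1,n2
  Y(R3) = 0.0006849+0.000j S between n2,n1
  Y(R4) = 0.006897+0.000j S between n3,n0
  Y(C1) = 0.000+0.004215j S between n2,n1
  Y(L2) = 0.000-2.057j S between n2,n1
  Y(R5) = 0.0002874+0.000j S between n1,n0
  Y(R6) = 0.001328+0.000j S between n1,n0
  Y(L3) = 0.000-0.1047j S between n2,n0
  Y(C2) = 0.000+0.01388j S between n2,n1
  Y(R7) = 0.002618+0.000j S between n3,n1
  Y(R8) = 0.003135+0.000j S between n2,n3
  Y(R9) = 0.06667+0.000j S between n1,n3
  Y(C3) = 0.000+0.001211j S between n1,n2
  Y(R10) = 0.0002088+0.000j S between n3,n2
  Y(R11) = 0.002268+0.000j S between n0,n2
  V1: constraint V(n2)−V(n3) = 33
Assemble and solve the 4×4 MNA system:
  V(n1)=-0.2105+1.023j  V(n2)=0.1720+1.973j  V(n3)=-32.83+1.973j
  i(V1)=-3.168+0.07946j

3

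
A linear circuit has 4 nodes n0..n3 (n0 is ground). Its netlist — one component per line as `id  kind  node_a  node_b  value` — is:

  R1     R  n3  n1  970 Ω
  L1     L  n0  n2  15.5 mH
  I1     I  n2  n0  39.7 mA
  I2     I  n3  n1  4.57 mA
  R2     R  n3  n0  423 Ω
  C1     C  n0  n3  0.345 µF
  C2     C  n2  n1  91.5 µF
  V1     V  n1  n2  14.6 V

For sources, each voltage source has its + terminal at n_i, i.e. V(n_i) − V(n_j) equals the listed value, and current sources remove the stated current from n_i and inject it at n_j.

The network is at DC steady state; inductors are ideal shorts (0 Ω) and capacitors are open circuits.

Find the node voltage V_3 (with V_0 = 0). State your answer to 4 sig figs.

3.087 V

Element admittances at DC:
  Y(R1) = 0.001031 S between n3,n1
  L1: short n0↔n2 (DC inductor)
  I1: injects 0.0397 A into n0 (from n2)
  I2: injects 0.00457 A into n1 (from n3)
  Y(R2) = 0.002364 S between n3,n0
  Y(C1) = 0.000 S between n0,n3
  Y(C2) = 0.000 S between n2,n1
  V1: constraint V(n1)−V(n2) = 14.6
Assemble and solve the 5×5 MNA system:
  V(n1)=14.60  V(n2)=0.000  V(n3)=3.087
  i(L1)=0.04700  i(V1)=-0.007299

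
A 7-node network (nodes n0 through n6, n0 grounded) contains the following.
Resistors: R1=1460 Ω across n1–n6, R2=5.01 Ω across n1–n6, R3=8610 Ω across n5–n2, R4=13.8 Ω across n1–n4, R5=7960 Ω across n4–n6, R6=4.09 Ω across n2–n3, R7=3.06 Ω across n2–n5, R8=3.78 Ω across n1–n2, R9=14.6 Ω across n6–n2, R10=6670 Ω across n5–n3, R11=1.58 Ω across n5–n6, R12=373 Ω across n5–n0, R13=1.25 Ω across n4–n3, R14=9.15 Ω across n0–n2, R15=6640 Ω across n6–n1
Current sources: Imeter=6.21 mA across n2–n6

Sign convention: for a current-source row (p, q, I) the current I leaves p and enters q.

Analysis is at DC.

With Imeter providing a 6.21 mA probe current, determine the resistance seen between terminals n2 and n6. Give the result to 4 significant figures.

R_eq = 2.450 Ω

Element admittances at DC:
  Y(R1) = 0.0006849 S between n1,n6
  Y(R2) = 0.1996 S between n1,n6
  Y(R3) = 0.0001161 S between n5,n2
  Y(R4) = 0.07246 S between n1,n4
  Y(R5) = 0.0001256 S between n4,n6
  Y(R6) = 0.2445 S between n2,n3
  Y(R7) = 0.3268 S between n2,n5
  Y(R8) = 0.2646 S between n1,n2
  Y(R9) = 0.06849 S between n6,n2
  Y(R10) = 0.0001499 S between n5,n3
  Y(R11) = 0.6329 S between n5,n6
  Y(R12) = 0.002681 S between n5,n0
  Y(R13) = 0.8000 S between n4,n3
  Y(R14) = 0.1093 S between n0,n2
  Y(R15) = 0.0001506 S between n6,n1
  Imeter: injects 0.00621 A into n6 (from n2)
Assemble and solve the 6×6 MNA system:
  V(n1)=0.005659  V(n2)=-0.0002396  V(n3)=0.001030  V(n4)=0.001416  V(n5)=0.009766  V(n6)=0.01498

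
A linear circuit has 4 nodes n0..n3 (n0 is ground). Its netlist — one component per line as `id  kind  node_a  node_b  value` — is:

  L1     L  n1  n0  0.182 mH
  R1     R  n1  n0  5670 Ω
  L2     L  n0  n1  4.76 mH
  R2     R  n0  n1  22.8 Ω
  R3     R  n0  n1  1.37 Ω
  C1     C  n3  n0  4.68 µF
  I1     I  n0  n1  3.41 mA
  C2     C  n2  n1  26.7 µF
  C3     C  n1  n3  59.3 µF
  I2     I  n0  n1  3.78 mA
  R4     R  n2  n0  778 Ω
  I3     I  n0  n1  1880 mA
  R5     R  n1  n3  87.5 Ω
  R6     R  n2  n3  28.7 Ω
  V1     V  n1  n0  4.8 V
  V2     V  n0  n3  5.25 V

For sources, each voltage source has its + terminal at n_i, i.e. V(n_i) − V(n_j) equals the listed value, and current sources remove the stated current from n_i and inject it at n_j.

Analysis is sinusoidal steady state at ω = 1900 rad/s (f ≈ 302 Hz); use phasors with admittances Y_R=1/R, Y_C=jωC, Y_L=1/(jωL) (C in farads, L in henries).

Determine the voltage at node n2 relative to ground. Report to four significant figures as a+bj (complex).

1.481+4.661j V

Element admittances at ω=1900 rad/s:
  Y(L1) = 0.000-2.892j S between n1,n0
  Y(R1) = 0.0001764+0.000j S between n1,n0
  Y(L2) = 0.000-0.1106j S between n0,n1
  Y(R2) = 0.04386+0.000j S between n0,n1
  Y(R3) = 0.7299+0.000j S between n0,n1
  Y(C1) = 0.000+0.008892j S between n3,n0
  I1: injects 0.00341 A into n1 (from n0)
  Y(C2) = 0.000+0.05073j S between n2,n1
  Y(C3) = 0.000+0.1127j S between n1,n3
  I2: injects 0.00378 A into n1 (from n0)
  Y(R4) = 0.001285+0.000j S between n2,n0
  I3: injects 1.88 A into n1 (from n0)
  Y(R5) = 0.01143+0.000j S between n1,n3
  Y(R6) = 0.03484+0.000j S between n2,n3
  V1: constraint V(n1)−V(n0) = 4.8
  V2: constraint V(n0)−V(n3) = 5.25
Assemble and solve the 5×5 MNA system:
  V(n1)=4.800+0.000j  V(n2)=1.481+4.661j  V(n3)=-5.250+0.000j
  i(V1)=-2.179+13.11j  i(V2)=-0.3494-1.341j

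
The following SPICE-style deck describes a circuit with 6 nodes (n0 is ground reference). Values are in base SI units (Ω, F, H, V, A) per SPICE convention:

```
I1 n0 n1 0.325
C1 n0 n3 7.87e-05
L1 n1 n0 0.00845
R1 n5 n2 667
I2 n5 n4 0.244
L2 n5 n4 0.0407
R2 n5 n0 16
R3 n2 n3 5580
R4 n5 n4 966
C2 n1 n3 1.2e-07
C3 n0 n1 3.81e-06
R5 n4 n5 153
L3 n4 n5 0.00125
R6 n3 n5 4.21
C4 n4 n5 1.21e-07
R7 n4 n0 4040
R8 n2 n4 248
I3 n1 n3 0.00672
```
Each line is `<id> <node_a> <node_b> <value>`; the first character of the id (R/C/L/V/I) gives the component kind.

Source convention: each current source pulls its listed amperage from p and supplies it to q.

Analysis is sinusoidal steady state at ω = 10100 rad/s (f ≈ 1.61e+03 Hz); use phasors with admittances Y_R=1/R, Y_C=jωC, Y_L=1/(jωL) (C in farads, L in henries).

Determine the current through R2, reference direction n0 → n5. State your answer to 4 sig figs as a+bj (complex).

-2.141e-05+0.001501j A

Element admittances at ω=10100 rad/s:
  I1: injects 0.325 A into n1 (from n0)
  Y(C1) = 0.000+0.7949j S between n0,n3
  Y(L1) = 0.000-0.01172j S between n1,n0
  Y(R1) = 0.001499+0.000j S between n5,n2
  I2: injects 0.244 A into n4 (from n5)
  Y(L2) = 0.000-0.002433j S between n5,n4
  Y(R2) = 0.06250+0.000j S between n5,n0
  Y(R3) = 0.0001792+0.000j S between n2,n3
  Y(R4) = 0.001035+0.000j S between n5,n4
  Y(C2) = 0.000+0.001212j S between n1,n3
  Y(C3) = 0.000+0.03848j S between n0,n1
  Y(R5) = 0.006536+0.000j S between n4,n5
  Y(L3) = 0.000-0.07921j S between n4,n5
  Y(R6) = 0.2375+0.000j S between n3,n5
  Y(C4) = 0.000+0.001222j S between n4,n5
  Y(R7) = 0.0002475+0.000j S between n4,n0
  Y(R8) = 0.004032+0.000j S between n2,n4
  I3: injects 0.00672 A into n3 (from n1)
Assemble and solve the 5×5 MNA system:
  V(n1)=4.163e-05-11.38j  V(n2)=0.2372+2.092j  V(n3)=0.0009608-0.02563j  V(n4)=0.3358+2.973j  V(n5)=0.0003426-0.02401j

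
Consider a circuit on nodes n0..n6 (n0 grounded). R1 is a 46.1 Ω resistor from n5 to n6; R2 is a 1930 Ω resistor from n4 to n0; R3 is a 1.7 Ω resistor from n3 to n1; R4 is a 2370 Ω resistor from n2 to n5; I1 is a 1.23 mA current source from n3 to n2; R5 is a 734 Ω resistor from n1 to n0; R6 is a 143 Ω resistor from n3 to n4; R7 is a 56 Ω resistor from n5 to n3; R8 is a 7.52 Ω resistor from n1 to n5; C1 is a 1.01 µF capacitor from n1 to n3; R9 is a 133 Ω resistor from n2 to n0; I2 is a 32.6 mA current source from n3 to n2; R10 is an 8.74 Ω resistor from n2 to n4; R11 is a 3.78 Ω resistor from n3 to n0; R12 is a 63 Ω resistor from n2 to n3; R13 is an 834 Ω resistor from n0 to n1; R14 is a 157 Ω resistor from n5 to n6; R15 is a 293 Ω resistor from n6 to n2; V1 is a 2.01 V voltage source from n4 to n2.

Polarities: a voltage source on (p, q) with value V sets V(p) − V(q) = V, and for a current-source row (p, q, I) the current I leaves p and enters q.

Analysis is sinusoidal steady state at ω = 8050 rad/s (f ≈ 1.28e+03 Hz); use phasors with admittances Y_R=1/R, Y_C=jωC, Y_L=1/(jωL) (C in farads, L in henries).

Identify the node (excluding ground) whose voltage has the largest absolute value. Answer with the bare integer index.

Element admittances at ω=8050 rad/s:
  Y(R1) = 0.02169+0.000j S between n5,n6
  Y(R2) = 0.0005181+0.000j S between n4,n0
  Y(R3) = 0.5882+0.000j S between n3,n1
  Y(R4) = 0.0004219+0.000j S between n2,n5
  I1: injects 0.00123 A into n2 (from n3)
  Y(R5) = 0.001362+0.000j S between n1,n0
  Y(R6) = 0.006993+0.000j S between n3,n4
  Y(R7) = 0.01786+0.000j S between n5,n3
  Y(R8) = 0.1330+0.000j S between n1,n5
  Y(C1) = 0.000+0.008131j S between n1,n3
  Y(R9) = 0.007519+0.000j S between n2,n0
  I2: injects 0.0326 A into n2 (from n3)
  Y(R10) = 0.1144+0.000j S between n2,n4
  Y(R11) = 0.2646+0.000j S between n3,n0
  Y(R12) = 0.01587+0.000j S between n2,n3
  Y(R13) = 0.001199+0.000j S between n0,n1
  Y(R14) = 0.006369+0.000j S between n5,n6
  Y(R15) = 0.003413+0.000j S between n6,n2
  V1: constraint V(n4)−V(n2) = 2.01
Assemble and solve the 7×7 MNA system:
  V(n1)=-0.01713-3.675e-05j  V(n2)=0.5313-2.899e-06j  V(n3)=-0.01991+4.439e-07j  V(n4)=2.541-2.899e-06j  V(n5)=-0.005134-3.168e-05j  V(n6)=0.05303-2.856e-05j
  i(V1)=-0.2492+2.488e-08j

4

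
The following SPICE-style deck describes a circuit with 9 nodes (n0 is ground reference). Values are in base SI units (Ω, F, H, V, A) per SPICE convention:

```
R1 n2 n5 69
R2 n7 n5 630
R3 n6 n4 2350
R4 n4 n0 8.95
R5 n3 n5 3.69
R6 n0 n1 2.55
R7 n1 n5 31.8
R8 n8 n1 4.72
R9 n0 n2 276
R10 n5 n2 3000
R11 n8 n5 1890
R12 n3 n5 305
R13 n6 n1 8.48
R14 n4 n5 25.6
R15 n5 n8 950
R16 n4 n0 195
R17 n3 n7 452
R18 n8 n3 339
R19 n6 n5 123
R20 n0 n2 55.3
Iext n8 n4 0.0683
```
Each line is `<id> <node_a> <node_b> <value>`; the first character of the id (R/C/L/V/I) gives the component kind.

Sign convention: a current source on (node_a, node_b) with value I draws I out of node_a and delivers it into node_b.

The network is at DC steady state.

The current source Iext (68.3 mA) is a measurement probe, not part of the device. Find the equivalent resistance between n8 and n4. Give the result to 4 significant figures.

Element admittances at DC:
  Y(R1) = 0.01449 S between n2,n5
  Y(R2) = 0.001587 S between n7,n5
  Y(R3) = 0.0004255 S between n6,n4
  Y(R4) = 0.1117 S between n4,n0
  Y(R5) = 0.2710 S between n3,n5
  Y(R6) = 0.3922 S between n0,n1
  Y(R7) = 0.03145 S between n1,n5
  Y(R8) = 0.2119 S between n8,n1
  Y(R9) = 0.003623 S between n0,n2
  Y(R10) = 0.0003333 S between n5,n2
  Y(R11) = 0.0005291 S between n8,n5
  Y(R12) = 0.003279 S between n3,n5
  Y(R13) = 0.1179 S between n6,n1
  Y(R14) = 0.03906 S between n4,n5
  Y(R15) = 0.001053 S between n5,n8
  Y(R16) = 0.005128 S between n4,n0
  Y(R17) = 0.002212 S between n3,n7
  Y(R18) = 0.002950 S between n8,n3
  Y(R19) = 0.008130 S between n6,n5
  Y(R20) = 0.01808 S between n0,n2
  Iext: injects 0.0683 A into n4 (from n8)
Assemble and solve the 8×8 MNA system:
  V(n1)=-0.1414  V(n2)=0.04728  V(n3)=0.1105  V(n4)=0.4656  V(n5)=0.1165  V(n6)=-0.1228  V(n7)=0.1130  V(n8)=-0.4517

R_eq = 13.43 Ω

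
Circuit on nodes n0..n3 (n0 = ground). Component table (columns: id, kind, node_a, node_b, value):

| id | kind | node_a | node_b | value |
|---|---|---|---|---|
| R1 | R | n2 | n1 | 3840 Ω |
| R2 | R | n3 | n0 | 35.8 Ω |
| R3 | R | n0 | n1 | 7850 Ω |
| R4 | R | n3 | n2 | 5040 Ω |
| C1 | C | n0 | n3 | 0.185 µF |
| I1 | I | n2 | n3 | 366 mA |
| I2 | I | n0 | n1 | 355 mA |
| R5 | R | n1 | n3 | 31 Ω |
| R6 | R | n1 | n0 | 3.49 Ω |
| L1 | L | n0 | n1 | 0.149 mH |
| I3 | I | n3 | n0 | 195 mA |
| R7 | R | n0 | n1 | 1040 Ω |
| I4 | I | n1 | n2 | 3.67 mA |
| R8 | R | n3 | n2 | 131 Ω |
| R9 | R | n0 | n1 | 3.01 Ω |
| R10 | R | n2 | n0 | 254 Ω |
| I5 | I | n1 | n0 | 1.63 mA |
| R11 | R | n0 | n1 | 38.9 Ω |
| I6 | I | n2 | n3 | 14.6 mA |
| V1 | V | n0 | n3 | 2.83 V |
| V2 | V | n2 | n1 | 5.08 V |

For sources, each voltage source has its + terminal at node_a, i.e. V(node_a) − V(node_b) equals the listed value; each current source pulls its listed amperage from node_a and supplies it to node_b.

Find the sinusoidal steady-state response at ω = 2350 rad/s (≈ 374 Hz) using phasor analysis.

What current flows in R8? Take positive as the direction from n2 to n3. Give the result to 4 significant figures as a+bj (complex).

Apply KCL at each of the 3 non-ground nodes and solve the resulting linear system.
Node n1: branches {R1, R3, I2, R5, R6, L1, R7, I4, R9, I5, R11, V2} → V_1 = -0.01602-0.06633j
Node n2: branches {R1, R4, I1, I4, R8, R10, I6, V2} → V_2 = 5.064-0.06633j
Node n3: branches {R2, R4, C1, I1, R5, I3, R8, I6, V1} → V_3 = -2.830+0.000j
Source currents: i(V1)=-0.4172+0.001429j, i(V2)=-0.4600+0.0007806j

0.06026-0.0005063j A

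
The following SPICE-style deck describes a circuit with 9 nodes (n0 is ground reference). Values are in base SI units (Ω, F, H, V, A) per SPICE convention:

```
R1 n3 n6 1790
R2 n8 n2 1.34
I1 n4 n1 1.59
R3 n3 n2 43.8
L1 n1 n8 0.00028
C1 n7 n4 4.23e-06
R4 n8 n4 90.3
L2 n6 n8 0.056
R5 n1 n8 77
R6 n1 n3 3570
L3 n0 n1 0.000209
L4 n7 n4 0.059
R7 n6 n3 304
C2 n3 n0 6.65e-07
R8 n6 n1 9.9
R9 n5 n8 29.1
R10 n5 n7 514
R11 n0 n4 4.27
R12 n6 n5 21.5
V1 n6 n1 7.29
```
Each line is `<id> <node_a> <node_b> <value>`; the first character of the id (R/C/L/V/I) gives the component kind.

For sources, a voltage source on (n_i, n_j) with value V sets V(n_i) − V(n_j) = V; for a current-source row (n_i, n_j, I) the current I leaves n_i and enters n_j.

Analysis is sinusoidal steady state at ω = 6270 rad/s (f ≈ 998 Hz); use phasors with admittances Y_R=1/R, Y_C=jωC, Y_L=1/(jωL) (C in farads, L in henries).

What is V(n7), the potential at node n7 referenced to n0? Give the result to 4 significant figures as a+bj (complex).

-6.176-0.7163j V

Element admittances at ω=6270 rad/s:
  Y(R1) = 0.0005587+0.000j S between n3,n6
  Y(R2) = 0.7463+0.000j S between n8,n2
  I1: injects 1.59 A into n1 (from n4)
  Y(R3) = 0.02283+0.000j S between n3,n2
  Y(L1) = 0.000-0.5696j S between n1,n8
  Y(C1) = 0.000+0.02652j S between n7,n4
  Y(R4) = 0.01107+0.000j S between n8,n4
  Y(L2) = 0.000-0.002848j S between n6,n8
  Y(R5) = 0.01299+0.000j S between n1,n8
  Y(R6) = 0.0002801+0.000j S between n1,n3
  Y(L3) = 0.000-0.7631j S between n0,n1
  Y(L4) = 0.000-0.002703j S between n7,n4
  Y(R7) = 0.003289+0.000j S between n6,n3
  Y(C2) = 0.000+0.004170j S between n3,n0
  Y(R8) = 0.1010+0.000j S between n6,n1
  Y(R9) = 0.03436+0.000j S between n5,n8
  Y(R10) = 0.001946+0.000j S between n5,n7
  Y(R11) = 0.2342+0.000j S between n0,n4
  Y(R12) = 0.04651+0.000j S between n6,n5
  V1: constraint V(n6)−V(n1) = 7.29
Assemble and solve the 9×9 MNA system:
  V(n1)=0.04421+1.973j  V(n2)=0.1824+2.122j  V(n3)=1.491+1.869j  V(n4)=-6.395+0.1175j  V(n5)=4.033+1.975j  V(n6)=7.334+1.973j  V(n7)=-6.176-0.7163j  V(n8)=0.1424+2.130j
  i(V1)=-0.9120+0.02017j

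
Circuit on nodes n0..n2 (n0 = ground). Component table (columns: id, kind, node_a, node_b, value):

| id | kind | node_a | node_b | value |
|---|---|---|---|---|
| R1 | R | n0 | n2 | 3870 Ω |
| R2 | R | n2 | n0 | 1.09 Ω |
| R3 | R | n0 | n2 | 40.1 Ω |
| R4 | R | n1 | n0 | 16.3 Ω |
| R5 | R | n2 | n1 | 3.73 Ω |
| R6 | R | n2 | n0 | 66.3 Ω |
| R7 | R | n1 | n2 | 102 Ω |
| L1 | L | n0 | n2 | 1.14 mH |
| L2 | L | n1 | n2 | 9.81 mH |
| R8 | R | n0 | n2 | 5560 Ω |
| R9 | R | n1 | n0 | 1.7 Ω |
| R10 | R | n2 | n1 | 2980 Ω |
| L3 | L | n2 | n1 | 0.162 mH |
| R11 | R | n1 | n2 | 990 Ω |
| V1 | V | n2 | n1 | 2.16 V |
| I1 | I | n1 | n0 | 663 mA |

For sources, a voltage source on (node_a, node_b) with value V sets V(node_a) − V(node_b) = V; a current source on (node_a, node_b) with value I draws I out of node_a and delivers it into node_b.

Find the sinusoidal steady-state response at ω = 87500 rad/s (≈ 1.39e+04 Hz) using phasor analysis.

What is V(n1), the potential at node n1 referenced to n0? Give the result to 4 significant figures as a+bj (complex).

Apply KCL at each of the 2 non-ground nodes and solve the resulting linear system.
Node n1: branches {R4, R5, R7, L2, R9, R10, L3, R11, V1, I1} → V_1 = -1.700+0.002871j
Node n2: branches {R1, R2, R3, R5, R6, R7, L1, L2, R8, R10, L3, R11, V1} → V_2 = 0.4604+0.002871j
Source currents: i(V1)=-1.044+0.1568j

-1.700+0.002871j V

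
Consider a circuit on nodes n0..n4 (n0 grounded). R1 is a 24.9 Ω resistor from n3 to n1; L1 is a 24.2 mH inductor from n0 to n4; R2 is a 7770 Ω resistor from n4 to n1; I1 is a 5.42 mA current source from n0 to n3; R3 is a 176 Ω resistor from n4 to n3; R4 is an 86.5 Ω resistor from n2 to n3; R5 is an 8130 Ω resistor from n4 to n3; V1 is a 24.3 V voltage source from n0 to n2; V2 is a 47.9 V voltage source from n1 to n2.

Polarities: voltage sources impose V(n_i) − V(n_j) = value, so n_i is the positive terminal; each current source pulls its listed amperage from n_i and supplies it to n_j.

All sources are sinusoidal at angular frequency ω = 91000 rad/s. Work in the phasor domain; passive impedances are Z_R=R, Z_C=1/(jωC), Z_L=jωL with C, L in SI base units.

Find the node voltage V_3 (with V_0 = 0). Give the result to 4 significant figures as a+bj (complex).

13.01+0.1127j V

Element admittances at ω=91000 rad/s:
  Y(R1) = 0.04016+0.000j S between n3,n1
  Y(L1) = 0.000-0.0004541j S between n0,n4
  Y(R2) = 0.0001287+0.000j S between n4,n1
  I1: injects 0.00542 A into n3 (from n0)
  Y(R3) = 0.005682+0.000j S between n4,n3
  Y(R4) = 0.01156+0.000j S between n2,n3
  Y(R5) = 0.0001230+0.000j S between n4,n3
  V1: constraint V(n0)−V(n2) = 24.3
  V2: constraint V(n1)−V(n2) = 47.9
Assemble and solve the 6×6 MNA system:
  V(n1)=23.60+0.000j  V(n2)=-24.30+0.000j  V(n3)=13.01+0.1127j  V(n4)=13.16+1.117j
  i(V1)=-0.004913-0.005975j  i(V2)=-0.4265+0.004672j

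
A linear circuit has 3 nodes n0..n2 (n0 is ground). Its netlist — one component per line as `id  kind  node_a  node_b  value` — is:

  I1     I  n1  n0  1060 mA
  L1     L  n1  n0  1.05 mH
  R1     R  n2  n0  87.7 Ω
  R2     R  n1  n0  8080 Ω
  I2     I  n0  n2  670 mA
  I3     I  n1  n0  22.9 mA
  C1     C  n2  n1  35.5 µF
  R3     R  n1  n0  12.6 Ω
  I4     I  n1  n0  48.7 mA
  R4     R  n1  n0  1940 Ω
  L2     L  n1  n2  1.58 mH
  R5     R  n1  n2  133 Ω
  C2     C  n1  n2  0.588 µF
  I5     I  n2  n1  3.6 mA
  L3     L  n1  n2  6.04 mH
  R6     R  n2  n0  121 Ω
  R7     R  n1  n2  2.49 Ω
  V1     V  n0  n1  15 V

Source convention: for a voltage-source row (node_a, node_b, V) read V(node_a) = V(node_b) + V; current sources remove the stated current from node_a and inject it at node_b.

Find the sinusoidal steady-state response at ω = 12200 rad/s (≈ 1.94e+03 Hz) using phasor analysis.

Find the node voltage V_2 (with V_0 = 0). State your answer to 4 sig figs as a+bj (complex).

MNA unknowns: 2 node voltages V₁..V_2 plus 1 source current (V1)
I1: z[1]−=1.06, z[0]+=1.06
L1: Y=0.000-0.07806j on G[1,0]
R1: Y=0.01140+0.000j on G[2,0]
R2: Y=0.0001238+0.000j on G[1,0]
I2: z[0]−=0.67, z[2]+=0.67
I3: z[1]−=0.0229, z[0]+=0.0229
C1: Y=0.000+0.4331j on G[2,1]
R3: Y=0.07937+0.000j on G[1,0]
I4: z[1]−=0.0487, z[0]+=0.0487
R4: Y=0.0005155+0.000j on G[1,0]
L2: Y=0.000-0.05188j on G[1,2]
R5: Y=0.007519+0.000j on G[1,2]
C2: Y=0.000+0.007174j on G[1,2]
I5: z[2]−=0.0036, z[1]+=0.0036
L3: Y=0.000-0.01357j on G[1,2]
R6: Y=0.008264+0.000j on G[2,0]
R7: Y=0.4016+0.000j on G[1,2]
V1: row V0−V1=15, i_V1 at 0,1
solve → V1=-15.00+0.000j, V2=-13.73-1.111j
aux → i_V1=-1.008+1.149j

-13.73-1.111j V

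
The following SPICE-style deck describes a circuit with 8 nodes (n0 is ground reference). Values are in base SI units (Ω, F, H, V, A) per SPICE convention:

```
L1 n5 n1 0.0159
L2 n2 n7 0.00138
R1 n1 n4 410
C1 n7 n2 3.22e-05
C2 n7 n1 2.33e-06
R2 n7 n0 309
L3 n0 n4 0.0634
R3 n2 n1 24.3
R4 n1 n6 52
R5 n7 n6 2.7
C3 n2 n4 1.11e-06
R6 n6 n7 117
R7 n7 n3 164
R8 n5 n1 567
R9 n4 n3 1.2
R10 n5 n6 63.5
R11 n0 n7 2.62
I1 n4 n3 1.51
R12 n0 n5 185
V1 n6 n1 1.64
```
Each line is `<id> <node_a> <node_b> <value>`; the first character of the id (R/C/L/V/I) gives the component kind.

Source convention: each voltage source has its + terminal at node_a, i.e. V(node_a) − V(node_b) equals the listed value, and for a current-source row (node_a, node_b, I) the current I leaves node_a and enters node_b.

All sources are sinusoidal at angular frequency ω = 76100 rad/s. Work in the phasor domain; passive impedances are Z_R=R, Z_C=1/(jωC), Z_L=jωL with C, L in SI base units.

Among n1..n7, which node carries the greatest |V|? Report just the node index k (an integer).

3

MNA unknowns: 7 node voltages V₁..V_7 plus 1 source current (V1)
L1: Y=0.000-0.0008265j on G[5,1]
L2: Y=0.000-0.009522j on G[2,7]
R1: Y=0.002439+0.000j on G[1,4]
C1: Y=0.000+2.450j on G[7,2]
C2: Y=0.000+0.1773j on G[7,1]
R2: Y=0.003236+0.000j on G[7,0]
L3: Y=0.000-0.0002073j on G[0,4]
R3: Y=0.04115+0.000j on G[2,1]
R4: Y=0.01923+0.000j on G[1,6]
R5: Y=0.3704+0.000j on G[7,6]
C3: Y=0.000+0.08447j on G[2,4]
R6: Y=0.008547+0.000j on G[6,7]
R7: Y=0.006098+0.000j on G[7,3]
R8: Y=0.001764+0.000j on G[5,1]
R9: Y=0.8333+0.000j on G[4,3]
R10: Y=0.01575+0.000j on G[5,6]
R11: Y=0.3817+0.000j on G[0,7]
I1: z[4]−=1.51, z[3]+=1.51
R12: Y=0.005405+0.000j on G[0,5]
V1: row V6−V1=1.64, i_V1 at 6,1
solve → V1=-1.255+0.5174j, V2=0.005724+0.02076j, V3=1.800+0.1862j, V4=0.001355+0.1876j, V5=0.1706+0.4467j, V6=0.3851+0.5174j, V7=-0.002497-0.006273j
aux → i_V1=-0.1818-0.1995j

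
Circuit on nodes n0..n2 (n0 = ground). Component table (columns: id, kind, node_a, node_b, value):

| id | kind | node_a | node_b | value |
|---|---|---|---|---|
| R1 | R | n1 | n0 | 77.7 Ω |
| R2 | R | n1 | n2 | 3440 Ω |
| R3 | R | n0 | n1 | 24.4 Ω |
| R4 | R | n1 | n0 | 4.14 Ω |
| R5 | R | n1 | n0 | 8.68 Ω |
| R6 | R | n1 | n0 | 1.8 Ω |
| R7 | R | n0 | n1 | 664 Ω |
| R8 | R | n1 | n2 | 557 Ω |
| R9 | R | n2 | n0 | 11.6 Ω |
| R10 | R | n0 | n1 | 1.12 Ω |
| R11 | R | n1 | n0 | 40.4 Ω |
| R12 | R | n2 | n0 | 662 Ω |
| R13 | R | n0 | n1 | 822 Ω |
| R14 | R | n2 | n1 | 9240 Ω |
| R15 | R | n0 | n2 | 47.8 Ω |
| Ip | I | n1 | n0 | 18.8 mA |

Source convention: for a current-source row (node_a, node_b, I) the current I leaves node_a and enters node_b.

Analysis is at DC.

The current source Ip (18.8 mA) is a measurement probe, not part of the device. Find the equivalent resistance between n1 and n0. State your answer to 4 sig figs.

Apply KCL at each of the 2 non-ground nodes and solve the resulting linear system.
Node n1: branches {R1, R2, R3, R4, R5, R6, R7, R8, R10, R11, R13, R14, Ip} → V_1 = -0.009954
Node n2: branches {R2, R8, R9, R12, R14, R15} → V_2 = -0.0001971

R_eq = 0.5295 Ω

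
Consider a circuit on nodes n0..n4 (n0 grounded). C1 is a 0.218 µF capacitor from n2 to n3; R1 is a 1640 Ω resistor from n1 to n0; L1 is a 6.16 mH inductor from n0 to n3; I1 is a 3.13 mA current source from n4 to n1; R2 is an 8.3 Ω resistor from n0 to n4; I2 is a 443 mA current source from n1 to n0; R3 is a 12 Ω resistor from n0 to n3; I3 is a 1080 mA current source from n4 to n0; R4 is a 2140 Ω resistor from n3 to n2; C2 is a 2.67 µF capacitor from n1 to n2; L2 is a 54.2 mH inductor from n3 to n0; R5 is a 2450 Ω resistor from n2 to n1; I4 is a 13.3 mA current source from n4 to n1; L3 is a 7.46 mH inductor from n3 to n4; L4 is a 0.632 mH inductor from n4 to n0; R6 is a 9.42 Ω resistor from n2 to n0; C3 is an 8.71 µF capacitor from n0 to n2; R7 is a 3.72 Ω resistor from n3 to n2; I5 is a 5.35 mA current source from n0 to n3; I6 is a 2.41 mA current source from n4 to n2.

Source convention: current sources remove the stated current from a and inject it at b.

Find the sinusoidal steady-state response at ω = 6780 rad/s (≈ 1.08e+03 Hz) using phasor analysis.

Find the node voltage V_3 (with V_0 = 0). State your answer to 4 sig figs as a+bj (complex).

-2.214+0.2118j V

Apply KCL at each of the 4 non-ground nodes and solve the resulting linear system.
Node n1: branches {R1, I1, I2, C2, R5, I4} → V_1 = -3.961+23.93j
Node n2: branches {C1, R4, C2, R5, R6, C3, R7, I6} → V_2 = -2.627+0.5279j
Node n3: branches {C1, L1, R3, R4, L2, L3, R7, I5} → V_3 = -2.214+0.2118j
Node n4: branches {I1, R2, I3, I4, L3, L4, I6} → V_4 = -1.819-3.458j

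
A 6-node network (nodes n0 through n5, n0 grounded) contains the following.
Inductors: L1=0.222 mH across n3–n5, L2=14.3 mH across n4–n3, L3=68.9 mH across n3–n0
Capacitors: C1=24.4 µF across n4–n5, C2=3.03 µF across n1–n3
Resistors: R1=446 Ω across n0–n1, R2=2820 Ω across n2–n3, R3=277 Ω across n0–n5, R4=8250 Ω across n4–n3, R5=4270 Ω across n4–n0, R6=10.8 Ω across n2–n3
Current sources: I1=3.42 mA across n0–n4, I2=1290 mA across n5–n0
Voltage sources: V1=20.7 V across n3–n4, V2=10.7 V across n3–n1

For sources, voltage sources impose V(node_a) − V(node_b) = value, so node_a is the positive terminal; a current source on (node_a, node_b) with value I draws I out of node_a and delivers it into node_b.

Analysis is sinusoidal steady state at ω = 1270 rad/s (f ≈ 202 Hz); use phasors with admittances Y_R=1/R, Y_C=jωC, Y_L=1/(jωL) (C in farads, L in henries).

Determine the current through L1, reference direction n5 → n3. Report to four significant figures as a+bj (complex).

Element admittances at ω=1270 rad/s:
  Y(L1) = 0.000-3.547j S between n3,n5
  Y(C1) = 0.000+0.03099j S between n4,n5
  Y(R1) = 0.002242+0.000j S between n0,n1
  I1: injects 0.00342 A into n4 (from n0)
  Y(R2) = 0.0003546+0.000j S between n2,n3
  Y(R3) = 0.003610+0.000j S between n0,n5
  Y(R4) = 0.0001212+0.000j S between n4,n3
  Y(L2) = 0.000-0.05506j S between n4,n3
  Y(R5) = 0.0002342+0.000j S between n4,n0
  Y(C2) = 0.000+0.003848j S between n1,n3
  Y(L3) = 0.000-0.01143j S between n3,n0
  I2: injects 1.29 A into n0 (from n5)
  Y(R6) = 0.09259+0.000j S between n2,n3
  V1: constraint V(n3)−V(n4) = 20.7
  V2: constraint V(n3)−V(n1) = 10.7
Assemble and solve the 7×7 MNA system:
  V(n1)=-56.45-85.72j  V(n2)=-45.75-85.72j  V(n3)=-45.75-85.72j  V(n4)=-66.45-85.72j  V(n5)=-45.66-86.04j
  i(V1)=-0.03141+0.4754j  i(V2)=-0.1266-0.2334j

-1.135-0.3338j A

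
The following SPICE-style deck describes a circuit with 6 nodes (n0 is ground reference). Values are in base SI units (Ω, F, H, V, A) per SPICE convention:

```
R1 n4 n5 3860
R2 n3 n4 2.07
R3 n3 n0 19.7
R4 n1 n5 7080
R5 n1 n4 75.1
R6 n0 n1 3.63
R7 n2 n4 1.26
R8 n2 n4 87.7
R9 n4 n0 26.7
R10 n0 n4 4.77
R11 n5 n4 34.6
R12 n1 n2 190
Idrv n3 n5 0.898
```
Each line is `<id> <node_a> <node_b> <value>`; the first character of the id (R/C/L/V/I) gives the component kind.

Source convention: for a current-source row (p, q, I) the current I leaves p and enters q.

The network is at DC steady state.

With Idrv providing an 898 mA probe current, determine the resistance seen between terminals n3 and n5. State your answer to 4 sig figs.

MNA unknowns: 5 node voltages V₁..V_5
R1: Y=0.0002591 on G[4,5]
R2: Y=0.4831 on G[3,4]
R3: Y=0.05076 on G[3,0]
R4: Y=0.0001412 on G[1,5]
R5: Y=0.01332 on G[1,4]
R6: Y=0.2755 on G[0,1]
R7: Y=0.7937 on G[2,4]
R8: Y=0.01140 on G[2,4]
R9: Y=0.03745 on G[4,0]
R10: Y=0.2096 on G[0,4]
R11: Y=0.02890 on G[5,4]
R12: Y=0.005263 on G[1,2]
Idrv: z[3]−=0.898, z[5]+=0.898
solve → V1=0.03135, V2=0.2604, V3=-1.445, V4=0.2619, V5=30.91

R_eq = 36.03 Ω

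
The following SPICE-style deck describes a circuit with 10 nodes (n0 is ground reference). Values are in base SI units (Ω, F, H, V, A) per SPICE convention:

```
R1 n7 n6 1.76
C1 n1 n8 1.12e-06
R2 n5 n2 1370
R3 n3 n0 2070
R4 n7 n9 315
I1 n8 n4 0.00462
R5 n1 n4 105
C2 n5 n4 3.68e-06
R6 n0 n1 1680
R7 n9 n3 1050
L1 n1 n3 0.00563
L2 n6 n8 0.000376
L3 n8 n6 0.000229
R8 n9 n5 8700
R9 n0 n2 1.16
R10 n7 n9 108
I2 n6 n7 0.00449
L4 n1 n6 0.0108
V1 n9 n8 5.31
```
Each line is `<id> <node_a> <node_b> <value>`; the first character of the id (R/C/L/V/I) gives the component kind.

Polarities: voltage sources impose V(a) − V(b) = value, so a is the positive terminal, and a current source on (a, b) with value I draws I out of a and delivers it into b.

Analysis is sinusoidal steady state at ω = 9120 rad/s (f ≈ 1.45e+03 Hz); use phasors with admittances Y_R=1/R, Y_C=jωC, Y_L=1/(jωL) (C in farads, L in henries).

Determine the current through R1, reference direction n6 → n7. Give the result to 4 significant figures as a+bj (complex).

-0.06739+0.0007188j A

MNA unknowns: 9 node voltages V₁..V_9 plus 1 source current (V1)
R1: Y=0.5682+0.000j on G[7,6]
C1: Y=0.000+0.01021j on G[1,8]
R2: Y=0.0007299+0.000j on G[5,2]
R3: Y=0.0004831+0.000j on G[3,0]
R4: Y=0.003175+0.000j on G[7,9]
I1: z[8]−=0.00462, z[4]+=0.00462
R5: Y=0.009524+0.000j on G[1,4]
C2: Y=0.000+0.03356j on G[5,4]
R6: Y=0.0005952+0.000j on G[0,1]
R7: Y=0.0009524+0.000j on G[9,3]
L1: Y=0.000-0.01948j on G[1,3]
L2: Y=0.000-0.2916j on G[6,8]
L3: Y=0.000-0.4788j on G[8,6]
R8: Y=0.0001149+0.000j on G[9,5]
R9: Y=0.8621+0.000j on G[0,2]
R10: Y=0.009259+0.000j on G[7,9]
I2: z[6]−=0.00449, z[7]+=0.00449
L4: Y=0.000-0.01015j on G[1,6]
V1: row V9−V8=5.31, i_V1 at 9,8
solve → V1=-0.1377+0.04550j, V2=0.0002262+6.975e-05j, V3=-0.2341-0.1805j, V4=0.2637+0.05869j, V5=0.2674+0.08245j, V6=-10.15+1.758j, V7=-10.03+1.756j, V8=-10.29+1.699j, V9=-4.975+1.699j
aux → i_V1=-0.05778-0.001257j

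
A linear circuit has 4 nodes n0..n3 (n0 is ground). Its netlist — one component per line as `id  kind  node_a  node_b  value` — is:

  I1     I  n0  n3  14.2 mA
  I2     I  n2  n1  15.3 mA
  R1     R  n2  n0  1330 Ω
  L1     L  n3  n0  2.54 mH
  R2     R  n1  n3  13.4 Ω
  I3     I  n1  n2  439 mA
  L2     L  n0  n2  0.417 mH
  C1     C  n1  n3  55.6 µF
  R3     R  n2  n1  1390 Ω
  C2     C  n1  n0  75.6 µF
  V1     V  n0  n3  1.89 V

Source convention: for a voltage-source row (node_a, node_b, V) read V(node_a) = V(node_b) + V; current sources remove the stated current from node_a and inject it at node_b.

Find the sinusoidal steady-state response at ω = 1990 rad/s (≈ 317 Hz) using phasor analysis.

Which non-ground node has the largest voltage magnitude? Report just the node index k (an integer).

1

Element admittances at ω=1990 rad/s:
  I1: injects 0.0142 A into n3 (from n0)
  I2: injects 0.0153 A into n1 (from n2)
  Y(R1) = 0.0007519+0.000j S between n2,n0
  Y(L1) = 0.000-0.1978j S between n3,n0
  Y(R2) = 0.07463+0.000j S between n1,n3
  I3: injects 0.439 A into n2 (from n1)
  Y(L2) = 0.000-1.205j S between n0,n2
  Y(C1) = 0.000+0.1106j S between n1,n3
  Y(R3) = 0.0007194+0.000j S between n2,n1
  Y(C2) = 0.000+0.1504j S between n1,n0
  V1: constraint V(n0)−V(n3) = 1.89
Assemble and solve the 4×4 MNA system:
  V(n1)=-1.315+1.784j  V(n2)=-0.0006365+0.3508j  V(n3)=-1.890+0.000j
  i(V1)=0.1402+0.1772j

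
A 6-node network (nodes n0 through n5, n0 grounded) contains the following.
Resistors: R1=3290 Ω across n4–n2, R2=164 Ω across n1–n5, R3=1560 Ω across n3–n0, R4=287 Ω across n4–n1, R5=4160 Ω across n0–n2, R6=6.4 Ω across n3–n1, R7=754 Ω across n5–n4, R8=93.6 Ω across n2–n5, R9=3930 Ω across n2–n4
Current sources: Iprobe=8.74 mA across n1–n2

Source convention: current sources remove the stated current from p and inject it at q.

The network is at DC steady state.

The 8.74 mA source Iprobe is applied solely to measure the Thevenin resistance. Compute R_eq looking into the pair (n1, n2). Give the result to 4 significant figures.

MNA unknowns: 5 node voltages V₁..V_5
R1: Y=0.0003040 on G[4,2]
R2: Y=0.006098 on G[1,5]
R3: Y=0.0006410 on G[3,0]
R4: Y=0.003484 on G[4,1]
R5: Y=0.0002404 on G[0,2]
R6: Y=0.1562 on G[3,1]
R7: Y=0.001326 on G[5,4]
R8: Y=0.01068 on G[2,5]
R9: Y=0.0002545 on G[2,4]
Iprobe: z[1]−=0.00874, z[2]+=0.00874
solve → V1=-0.5010, V2=1.330, V3=-0.4989, V4=-0.03514, V5=0.6137

R_eq = 209.5 Ω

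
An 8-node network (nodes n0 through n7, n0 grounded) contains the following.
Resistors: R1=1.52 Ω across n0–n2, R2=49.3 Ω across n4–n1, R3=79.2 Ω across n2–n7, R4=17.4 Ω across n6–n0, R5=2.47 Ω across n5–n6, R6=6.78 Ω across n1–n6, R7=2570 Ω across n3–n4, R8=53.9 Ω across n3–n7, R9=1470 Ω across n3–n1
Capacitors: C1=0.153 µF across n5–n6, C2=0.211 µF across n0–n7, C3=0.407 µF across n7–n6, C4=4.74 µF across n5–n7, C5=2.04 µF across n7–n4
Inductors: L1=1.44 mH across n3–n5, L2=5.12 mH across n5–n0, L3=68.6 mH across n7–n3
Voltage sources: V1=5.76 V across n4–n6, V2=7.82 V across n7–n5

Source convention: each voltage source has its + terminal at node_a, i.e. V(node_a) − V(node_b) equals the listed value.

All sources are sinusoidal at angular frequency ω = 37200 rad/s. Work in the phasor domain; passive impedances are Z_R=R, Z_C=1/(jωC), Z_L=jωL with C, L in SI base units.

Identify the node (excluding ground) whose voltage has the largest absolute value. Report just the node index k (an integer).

MNA unknowns: 7 node voltages V₁..V_7 plus 2 source currents (V1, V2)
R1: Y=0.6579+0.000j on G[0,2]
C1: Y=0.000+0.005692j on G[5,6]
R2: Y=0.02028+0.000j on G[4,1]
R3: Y=0.01263+0.000j on G[2,7]
L1: Y=0.000-0.01867j on G[3,5]
L2: Y=0.000-0.005250j on G[5,0]
R4: Y=0.05747+0.000j on G[6,0]
C2: Y=0.000+0.007849j on G[0,7]
L3: Y=0.000-0.0003919j on G[7,3]
R5: Y=0.4049+0.000j on G[5,6]
R6: Y=0.1475+0.000j on G[1,6]
C3: Y=0.000+0.01514j on G[7,6]
C4: Y=0.000+0.1763j on G[5,7]
R7: Y=0.0003891+0.000j on G[3,4]
R8: Y=0.01855+0.000j on G[3,7]
R9: Y=0.0006803+0.000j on G[3,1]
C5: Y=0.000+0.07589j on G[7,4]
V1: row V4−V6=5.76, i_V1 at 4,6
V2: row V7−V5=7.82, i_V2 at 7,5
solve → V1=-0.6657-0.6781j, V2=0.1145-0.02613j, V3=2.207+2.326j, V4=4.386-0.6903j, V5=-1.738-1.388j, V6=-1.374-0.6903j, V7=6.082-1.388j
aux → i_V1=-0.05039+0.1301j, i_V2=-0.2202-1.581j

7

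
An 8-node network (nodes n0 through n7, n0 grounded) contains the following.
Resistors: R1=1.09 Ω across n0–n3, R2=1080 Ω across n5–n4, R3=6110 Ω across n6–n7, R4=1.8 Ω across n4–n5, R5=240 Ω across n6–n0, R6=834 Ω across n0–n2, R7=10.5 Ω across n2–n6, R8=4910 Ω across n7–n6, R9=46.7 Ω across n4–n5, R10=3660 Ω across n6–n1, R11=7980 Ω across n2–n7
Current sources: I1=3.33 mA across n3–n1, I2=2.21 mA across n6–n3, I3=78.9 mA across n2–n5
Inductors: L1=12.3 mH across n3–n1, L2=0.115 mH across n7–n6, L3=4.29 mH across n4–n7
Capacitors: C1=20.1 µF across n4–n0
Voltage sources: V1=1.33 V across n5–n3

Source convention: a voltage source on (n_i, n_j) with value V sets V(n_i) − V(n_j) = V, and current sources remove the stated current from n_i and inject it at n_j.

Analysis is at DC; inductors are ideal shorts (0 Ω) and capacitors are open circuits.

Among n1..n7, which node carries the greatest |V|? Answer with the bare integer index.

5

Element admittances at DC:
  Y(R1) = 0.9174 S between n0,n3
  I1: injects 0.00333 A into n1 (from n3)
  L1: short n3↔n1 (DC inductor)
  I2: injects 0.00221 A into n3 (from n6)
  L2: short n7↔n6 (DC inductor)
  Y(R2) = 0.0009259 S between n5,n4
  Y(R3) = 0.0001637 S between n6,n7
  Y(R4) = 0.5556 S between n4,n5
  Y(R5) = 0.004167 S between n6,n0
  Y(R6) = 0.001199 S between n0,n2
  Y(R7) = 0.09524 S between n2,n6
  Y(R8) = 0.0002037 S between n7,n6
  Y(R9) = 0.02141 S between n4,n5
  L3: short n4↔n7 (DC inductor)
  Y(C1) = 0.000 S between n4,n0
  I3: injects 0.0789 A into n5 (from n2)
  Y(R10) = 0.0002732 S between n6,n1
  Y(R11) = 0.0001253 S between n2,n7
  V1: constraint V(n5)−V(n3) = 1.33
Assemble and solve the 11×11 MNA system:
  V(n1)=-0.005780  V(n2)=0.3425  V(n3)=-0.005780  V(n4)=1.174  V(n5)=1.324  V(n6)=1.174  V(n7)=1.174
  i(L1)=-0.003652  i(L2)=0.08663  i(L3)=0.08674  i(V1)=-0.007835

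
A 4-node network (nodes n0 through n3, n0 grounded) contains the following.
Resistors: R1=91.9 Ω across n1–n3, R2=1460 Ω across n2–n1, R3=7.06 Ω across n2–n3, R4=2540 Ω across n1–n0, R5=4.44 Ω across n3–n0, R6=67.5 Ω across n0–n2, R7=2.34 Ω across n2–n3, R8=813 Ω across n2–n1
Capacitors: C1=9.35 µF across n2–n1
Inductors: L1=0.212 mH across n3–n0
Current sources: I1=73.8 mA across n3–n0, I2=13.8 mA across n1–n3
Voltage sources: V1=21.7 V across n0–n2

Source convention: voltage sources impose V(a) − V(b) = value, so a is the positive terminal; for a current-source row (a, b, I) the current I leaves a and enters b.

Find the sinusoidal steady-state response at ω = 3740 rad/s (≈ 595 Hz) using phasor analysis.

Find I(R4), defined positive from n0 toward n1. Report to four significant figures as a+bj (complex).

0.008634+0.002080j A

Element admittances at ω=3740 rad/s:
  Y(R1) = 0.01088+0.000j S between n1,n3
  Y(C1) = 0.000+0.03497j S between n2,n1
  Y(R2) = 0.0006849+0.000j S between n2,n1
  Y(R3) = 0.1416+0.000j S between n2,n3
  Y(L1) = 0.000-1.261j S between n3,n0
  Y(R4) = 0.0003937+0.000j S between n1,n0
  Y(R5) = 0.2252+0.000j S between n3,n0
  Y(R6) = 0.01481+0.000j S between n0,n2
  Y(R7) = 0.4274+0.000j S between n2,n3
  I1: injects 0.0738 A into n0 (from n3)
  I2: injects 0.0138 A into n3 (from n1)
  Y(R8) = 0.001230+0.000j S between n2,n1
  V1: constraint V(n0)−V(n2) = 21.7
Assemble and solve the 4×4 MNA system:
  V(n1)=-21.93-5.284j  V(n2)=-21.70+0.000j  V(n3)=-4.515-7.144j
  i(V1)=-10.28+4.083j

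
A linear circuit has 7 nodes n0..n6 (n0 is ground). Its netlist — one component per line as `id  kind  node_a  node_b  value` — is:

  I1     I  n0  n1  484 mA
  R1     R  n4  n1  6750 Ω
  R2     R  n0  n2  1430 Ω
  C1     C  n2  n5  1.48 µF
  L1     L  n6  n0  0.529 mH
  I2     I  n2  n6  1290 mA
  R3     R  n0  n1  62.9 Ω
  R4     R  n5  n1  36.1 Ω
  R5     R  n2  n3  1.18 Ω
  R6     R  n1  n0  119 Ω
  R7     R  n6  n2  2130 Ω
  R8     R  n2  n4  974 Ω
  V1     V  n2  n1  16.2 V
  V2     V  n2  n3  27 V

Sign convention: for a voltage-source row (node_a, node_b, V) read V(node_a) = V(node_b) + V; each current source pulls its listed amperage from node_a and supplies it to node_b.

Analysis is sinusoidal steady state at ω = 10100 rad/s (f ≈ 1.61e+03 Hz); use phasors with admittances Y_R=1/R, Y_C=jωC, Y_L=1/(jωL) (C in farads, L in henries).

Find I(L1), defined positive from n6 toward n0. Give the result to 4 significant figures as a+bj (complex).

MNA unknowns: 6 node voltages V₁..V_6 plus 2 source currents (V1, V2)
I1: z[0]−=0.484, z[1]+=0.484
R1: Y=0.0001481+0.000j on G[4,1]
R2: Y=0.0006993+0.000j on G[0,2]
C1: Y=0.000+0.01495j on G[2,5]
L1: Y=0.000-0.1872j on G[6,0]
I2: z[2]−=1.29, z[6]+=1.29
R3: Y=0.01590+0.000j on G[0,1]
R4: Y=0.02770+0.000j on G[5,1]
R5: Y=0.8475+0.000j on G[2,3]
R6: Y=0.008403+0.000j on G[1,0]
R7: Y=0.0004695+0.000j on G[6,2]
R8: Y=0.001027+0.000j on G[2,4]
V1: row V2−V1=16.2, i_V1 at 2,1
V2: row V2−V3=27, i_V2 at 2,3
solve → V1=-32.39+0.1263j, V2=-16.19+0.1263j, V3=-43.19+0.1263j, V4=-18.23+0.1263j, V5=-28.73+6.897j, V6=0.01687+6.852j
aux → i_V1=-1.374-0.1845j, i_V2=-22.88+0.000j

1.282-0.003157j A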